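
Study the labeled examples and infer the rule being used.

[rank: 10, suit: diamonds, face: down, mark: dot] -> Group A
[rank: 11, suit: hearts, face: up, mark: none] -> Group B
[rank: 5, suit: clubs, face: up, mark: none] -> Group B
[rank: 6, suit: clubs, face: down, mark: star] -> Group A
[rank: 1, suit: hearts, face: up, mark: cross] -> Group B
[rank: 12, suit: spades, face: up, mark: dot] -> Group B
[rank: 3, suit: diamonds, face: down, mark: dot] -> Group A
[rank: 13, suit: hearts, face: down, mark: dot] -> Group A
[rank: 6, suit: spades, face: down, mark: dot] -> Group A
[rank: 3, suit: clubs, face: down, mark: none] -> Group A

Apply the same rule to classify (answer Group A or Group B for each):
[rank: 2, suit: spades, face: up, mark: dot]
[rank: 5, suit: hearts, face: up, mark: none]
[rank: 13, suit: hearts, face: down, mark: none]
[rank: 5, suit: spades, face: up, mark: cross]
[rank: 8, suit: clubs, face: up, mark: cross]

One predicate separates the groups cleanly: face is down.

Group B, Group B, Group A, Group B, Group B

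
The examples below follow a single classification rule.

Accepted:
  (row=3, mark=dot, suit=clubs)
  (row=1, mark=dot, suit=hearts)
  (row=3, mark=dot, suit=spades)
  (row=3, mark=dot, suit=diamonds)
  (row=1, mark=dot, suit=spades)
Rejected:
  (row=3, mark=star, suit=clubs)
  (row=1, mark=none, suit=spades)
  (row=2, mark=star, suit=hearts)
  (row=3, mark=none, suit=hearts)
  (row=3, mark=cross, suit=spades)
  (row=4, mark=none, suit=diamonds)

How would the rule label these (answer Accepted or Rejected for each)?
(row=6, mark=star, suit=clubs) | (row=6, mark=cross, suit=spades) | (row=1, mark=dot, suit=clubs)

Rejected, Rejected, Accepted

The distinguishing property — mark is dot — holds for all the 'Accepted' cases and none of the 'Rejected' cases.
(row=6, mark=star, suit=clubs): mark is star, lacks this property → Rejected. (row=6, mark=cross, suit=spades): mark is cross, lacks this property → Rejected. (row=1, mark=dot, suit=clubs): mark is dot, fits → Accepted.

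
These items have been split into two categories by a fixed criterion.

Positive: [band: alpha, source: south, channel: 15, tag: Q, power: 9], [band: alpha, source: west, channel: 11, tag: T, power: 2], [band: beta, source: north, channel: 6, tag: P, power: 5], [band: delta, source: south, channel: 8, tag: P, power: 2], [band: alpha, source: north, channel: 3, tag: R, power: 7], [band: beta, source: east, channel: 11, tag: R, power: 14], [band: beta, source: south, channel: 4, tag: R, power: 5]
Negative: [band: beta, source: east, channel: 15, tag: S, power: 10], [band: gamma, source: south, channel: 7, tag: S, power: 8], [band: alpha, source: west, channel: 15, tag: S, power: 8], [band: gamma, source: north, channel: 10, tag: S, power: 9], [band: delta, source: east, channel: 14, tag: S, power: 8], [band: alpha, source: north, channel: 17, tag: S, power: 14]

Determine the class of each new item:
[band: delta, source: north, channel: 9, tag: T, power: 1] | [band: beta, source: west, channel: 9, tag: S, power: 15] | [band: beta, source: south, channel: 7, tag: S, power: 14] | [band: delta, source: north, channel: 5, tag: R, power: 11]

The classifier is using: tag is not S.
[band: delta, source: north, channel: 9, tag: T, power: 1]: tag is T — passes, so Positive. [band: beta, source: west, channel: 9, tag: S, power: 15]: tag is S — does not satisfy this, so Negative. [band: beta, source: south, channel: 7, tag: S, power: 14]: tag is S — does not satisfy this, so Negative. [band: delta, source: north, channel: 5, tag: R, power: 11]: tag is R — passes, so Positive.

Positive, Negative, Negative, Positive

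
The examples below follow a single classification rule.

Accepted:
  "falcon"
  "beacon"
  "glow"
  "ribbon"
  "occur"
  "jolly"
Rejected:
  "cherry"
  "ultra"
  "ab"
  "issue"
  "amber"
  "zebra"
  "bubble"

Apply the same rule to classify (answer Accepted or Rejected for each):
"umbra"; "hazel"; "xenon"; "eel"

One predicate separates the groups cleanly: contains 'o'.
"umbra": Rejected (no 'o'). "hazel": Rejected (no 'o'). "xenon": Accepted (has 'o'). "eel": Rejected (no 'o').

Rejected, Rejected, Accepted, Rejected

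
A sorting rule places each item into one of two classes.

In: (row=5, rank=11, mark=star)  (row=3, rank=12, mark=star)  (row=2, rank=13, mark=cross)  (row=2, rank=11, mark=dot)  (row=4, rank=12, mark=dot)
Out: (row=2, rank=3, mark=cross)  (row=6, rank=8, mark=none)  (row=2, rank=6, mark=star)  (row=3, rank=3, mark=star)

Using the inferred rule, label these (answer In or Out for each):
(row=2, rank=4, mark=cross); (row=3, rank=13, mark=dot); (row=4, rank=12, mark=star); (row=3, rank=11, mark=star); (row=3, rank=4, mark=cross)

Out, In, In, In, Out

All 'In' examples share one property — rank ≥ 11 — and every 'Out' example lacks it.
(row=2, rank=4, mark=cross): Out (rank = 4). (row=3, rank=13, mark=dot): In (rank = 13). (row=4, rank=12, mark=star): In (rank = 12). (row=3, rank=11, mark=star): In (rank = 11). (row=3, rank=4, mark=cross): Out (rank = 4).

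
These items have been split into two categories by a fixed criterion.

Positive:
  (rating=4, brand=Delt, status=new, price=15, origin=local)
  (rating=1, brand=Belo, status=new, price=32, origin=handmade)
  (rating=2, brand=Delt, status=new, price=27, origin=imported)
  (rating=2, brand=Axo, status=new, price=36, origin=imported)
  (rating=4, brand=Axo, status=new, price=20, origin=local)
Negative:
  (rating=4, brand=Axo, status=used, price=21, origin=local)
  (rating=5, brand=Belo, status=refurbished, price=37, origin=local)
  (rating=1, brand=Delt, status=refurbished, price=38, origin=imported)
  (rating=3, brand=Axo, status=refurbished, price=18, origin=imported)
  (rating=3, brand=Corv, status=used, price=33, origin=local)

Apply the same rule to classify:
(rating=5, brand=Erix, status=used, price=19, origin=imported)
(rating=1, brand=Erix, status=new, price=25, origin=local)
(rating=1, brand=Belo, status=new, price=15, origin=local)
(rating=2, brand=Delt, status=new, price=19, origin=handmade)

Negative, Positive, Positive, Positive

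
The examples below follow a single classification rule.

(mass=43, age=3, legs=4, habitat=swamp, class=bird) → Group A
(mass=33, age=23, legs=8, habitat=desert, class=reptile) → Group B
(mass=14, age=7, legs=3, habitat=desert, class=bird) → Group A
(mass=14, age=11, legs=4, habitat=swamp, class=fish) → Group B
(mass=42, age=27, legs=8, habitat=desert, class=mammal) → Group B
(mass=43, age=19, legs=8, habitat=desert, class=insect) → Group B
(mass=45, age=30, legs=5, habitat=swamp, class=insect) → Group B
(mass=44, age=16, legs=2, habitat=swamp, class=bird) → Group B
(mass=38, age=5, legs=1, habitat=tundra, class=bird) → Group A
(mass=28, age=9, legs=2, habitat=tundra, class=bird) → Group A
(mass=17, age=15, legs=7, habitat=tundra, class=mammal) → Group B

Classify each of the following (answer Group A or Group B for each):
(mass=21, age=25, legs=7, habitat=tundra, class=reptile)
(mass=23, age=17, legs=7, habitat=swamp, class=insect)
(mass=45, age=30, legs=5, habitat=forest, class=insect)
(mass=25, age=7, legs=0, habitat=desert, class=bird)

Group B, Group B, Group B, Group A

The rule appears to be: age ≤ 9.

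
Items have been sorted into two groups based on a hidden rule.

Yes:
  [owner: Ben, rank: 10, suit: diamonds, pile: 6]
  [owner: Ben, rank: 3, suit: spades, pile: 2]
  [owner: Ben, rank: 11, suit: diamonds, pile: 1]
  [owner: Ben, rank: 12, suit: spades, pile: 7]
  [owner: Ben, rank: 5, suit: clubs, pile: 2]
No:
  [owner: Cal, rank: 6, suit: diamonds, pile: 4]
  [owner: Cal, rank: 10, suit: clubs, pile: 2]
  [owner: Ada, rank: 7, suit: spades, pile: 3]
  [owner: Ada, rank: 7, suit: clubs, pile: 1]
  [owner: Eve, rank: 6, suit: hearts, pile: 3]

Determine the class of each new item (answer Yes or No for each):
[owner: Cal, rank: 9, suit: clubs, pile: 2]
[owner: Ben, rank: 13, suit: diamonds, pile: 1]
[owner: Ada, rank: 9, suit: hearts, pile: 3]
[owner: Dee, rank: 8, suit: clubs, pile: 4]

No, Yes, No, No

The rule appears to be: owner is Ben.
[owner: Cal, rank: 9, suit: clubs, pile: 2]: No (owner is Cal). [owner: Ben, rank: 13, suit: diamonds, pile: 1]: Yes (owner is Ben). [owner: Ada, rank: 9, suit: hearts, pile: 3]: No (owner is Ada). [owner: Dee, rank: 8, suit: clubs, pile: 4]: No (owner is Dee).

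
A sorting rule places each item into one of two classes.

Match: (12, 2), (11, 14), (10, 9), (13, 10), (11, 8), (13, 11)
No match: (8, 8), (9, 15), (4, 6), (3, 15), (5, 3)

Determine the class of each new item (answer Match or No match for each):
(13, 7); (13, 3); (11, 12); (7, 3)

All 'Match' examples share one property — first ≥ 10 — and every 'No match' example lacks it.
Match: (13, 7), since first 13.
Match: (13, 3), since first 13.
Match: (11, 12), since first 11.
No match: (7, 3), since first 7.

Match, Match, Match, No match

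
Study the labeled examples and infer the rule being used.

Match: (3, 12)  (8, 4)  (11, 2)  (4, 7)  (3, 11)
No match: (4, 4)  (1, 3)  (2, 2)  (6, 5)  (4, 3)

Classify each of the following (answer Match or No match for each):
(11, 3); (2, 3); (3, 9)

The distinguishing property — max ≥ 7 — holds for all the 'Match' cases and none of the 'No match' cases.
(11, 3): max 11 — passes, so Match.
(2, 3): max 3 — does not pass, so No match.
(3, 9): max 9 — passes, so Match.

Match, No match, Match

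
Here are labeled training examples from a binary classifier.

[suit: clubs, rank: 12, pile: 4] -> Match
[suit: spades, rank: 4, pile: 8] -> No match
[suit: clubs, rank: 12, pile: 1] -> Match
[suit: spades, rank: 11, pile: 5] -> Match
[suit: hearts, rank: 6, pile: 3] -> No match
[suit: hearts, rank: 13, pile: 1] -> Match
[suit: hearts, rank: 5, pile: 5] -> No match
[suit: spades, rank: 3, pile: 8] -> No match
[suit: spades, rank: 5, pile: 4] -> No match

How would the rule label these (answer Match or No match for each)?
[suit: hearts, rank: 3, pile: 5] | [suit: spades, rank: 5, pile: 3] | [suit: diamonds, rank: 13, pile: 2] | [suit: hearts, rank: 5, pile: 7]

The distinguishing property — rank ≥ 11 — holds for all the 'Match' cases and none of the 'No match' cases.
[suit: hearts, rank: 3, pile: 5] → rank = 3 → No match. [suit: spades, rank: 5, pile: 3] → rank = 5 → No match. [suit: diamonds, rank: 13, pile: 2] → rank = 13 → Match. [suit: hearts, rank: 5, pile: 7] → rank = 5 → No match.

No match, No match, Match, No match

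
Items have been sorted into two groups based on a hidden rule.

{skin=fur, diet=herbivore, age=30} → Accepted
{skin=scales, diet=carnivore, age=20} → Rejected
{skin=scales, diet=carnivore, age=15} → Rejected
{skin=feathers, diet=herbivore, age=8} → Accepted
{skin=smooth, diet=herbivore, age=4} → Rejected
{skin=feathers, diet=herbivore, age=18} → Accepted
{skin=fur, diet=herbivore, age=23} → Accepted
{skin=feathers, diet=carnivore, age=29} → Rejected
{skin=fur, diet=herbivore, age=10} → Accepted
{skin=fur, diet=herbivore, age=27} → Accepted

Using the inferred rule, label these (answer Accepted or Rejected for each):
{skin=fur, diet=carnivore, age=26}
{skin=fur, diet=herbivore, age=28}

Rejected, Accepted

'Accepted' ⟺ diet is herbivore AND age ≥ 8.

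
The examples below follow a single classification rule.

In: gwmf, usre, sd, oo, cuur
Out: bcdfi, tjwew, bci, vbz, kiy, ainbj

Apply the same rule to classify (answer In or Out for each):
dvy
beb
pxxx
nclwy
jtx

Out, Out, In, Out, Out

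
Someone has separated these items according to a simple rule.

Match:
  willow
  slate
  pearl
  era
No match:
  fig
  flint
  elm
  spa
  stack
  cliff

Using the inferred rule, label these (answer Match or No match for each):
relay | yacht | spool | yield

All 'Match' examples share one property — has ≥ 2 vowels — and every 'No match' example lacks it.
relay → 2 vowels → Match.
yacht → 1 vowel → No match.
spool → 2 vowels → Match.
yield → 2 vowels → Match.

Match, No match, Match, Match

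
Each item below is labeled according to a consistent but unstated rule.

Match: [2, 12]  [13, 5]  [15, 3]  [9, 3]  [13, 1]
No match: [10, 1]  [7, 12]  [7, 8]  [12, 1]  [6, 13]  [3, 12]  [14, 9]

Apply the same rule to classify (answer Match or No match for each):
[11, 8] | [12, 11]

Rule: sum is even. This holds for each 'Match' example and fails for each 'No match' one.
[11, 8]: 11+8 = 19, does not satisfy this → No match.
[12, 11]: 12+11 = 23, does not satisfy this → No match.

No match, No match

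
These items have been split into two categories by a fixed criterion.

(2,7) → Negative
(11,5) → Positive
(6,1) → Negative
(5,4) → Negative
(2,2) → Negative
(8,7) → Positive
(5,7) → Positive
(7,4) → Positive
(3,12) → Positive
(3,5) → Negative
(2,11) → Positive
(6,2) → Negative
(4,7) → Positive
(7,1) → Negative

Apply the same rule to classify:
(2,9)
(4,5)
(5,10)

Positive, Negative, Positive

The distinguishing property — sum ≥ 11 — holds for all the 'Positive' cases and none of the 'Negative' cases.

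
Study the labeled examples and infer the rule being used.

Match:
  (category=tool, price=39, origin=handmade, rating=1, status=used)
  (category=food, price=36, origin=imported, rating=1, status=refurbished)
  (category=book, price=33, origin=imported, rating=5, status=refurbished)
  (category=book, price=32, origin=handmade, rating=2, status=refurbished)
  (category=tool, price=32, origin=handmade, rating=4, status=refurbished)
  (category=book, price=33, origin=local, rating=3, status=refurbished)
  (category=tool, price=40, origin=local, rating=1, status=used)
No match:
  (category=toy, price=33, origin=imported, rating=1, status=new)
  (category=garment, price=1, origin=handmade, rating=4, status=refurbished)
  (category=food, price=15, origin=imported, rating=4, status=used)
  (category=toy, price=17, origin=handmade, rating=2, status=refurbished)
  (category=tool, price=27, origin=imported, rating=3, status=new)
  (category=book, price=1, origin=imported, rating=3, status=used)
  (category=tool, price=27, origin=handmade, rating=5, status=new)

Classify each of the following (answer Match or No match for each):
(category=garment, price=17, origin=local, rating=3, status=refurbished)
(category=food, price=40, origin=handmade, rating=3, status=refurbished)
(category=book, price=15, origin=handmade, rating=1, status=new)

The pattern is that an item is 'Match' exactly when: status is not new AND price ≥ 27.
(category=garment, price=17, origin=local, rating=3, status=refurbished): No match (status is refurbished, price = 17).
(category=food, price=40, origin=handmade, rating=3, status=refurbished): Match (status is refurbished, price = 40).
(category=book, price=15, origin=handmade, rating=1, status=new): No match (status is new, price = 15).

No match, Match, No match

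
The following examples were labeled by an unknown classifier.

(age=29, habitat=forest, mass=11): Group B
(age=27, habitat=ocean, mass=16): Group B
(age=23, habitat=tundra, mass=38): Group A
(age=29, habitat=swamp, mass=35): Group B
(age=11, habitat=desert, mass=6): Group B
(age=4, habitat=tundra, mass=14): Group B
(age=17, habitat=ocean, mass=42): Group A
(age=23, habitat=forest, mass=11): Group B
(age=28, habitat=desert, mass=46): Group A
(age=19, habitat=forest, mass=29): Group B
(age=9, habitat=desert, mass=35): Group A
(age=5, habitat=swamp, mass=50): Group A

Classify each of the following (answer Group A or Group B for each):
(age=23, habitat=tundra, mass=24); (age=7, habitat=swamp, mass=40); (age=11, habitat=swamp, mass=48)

All 'Group A' examples share one property — age ≤ 28 AND mass ≥ 35 — and every 'Group B' example lacks it.
(age=23, habitat=tundra, mass=24) — age = 23, mass = 24, hence Group B. (age=7, habitat=swamp, mass=40) — age = 7, mass = 40, hence Group A. (age=11, habitat=swamp, mass=48) — age = 11, mass = 48, hence Group A.

Group B, Group A, Group A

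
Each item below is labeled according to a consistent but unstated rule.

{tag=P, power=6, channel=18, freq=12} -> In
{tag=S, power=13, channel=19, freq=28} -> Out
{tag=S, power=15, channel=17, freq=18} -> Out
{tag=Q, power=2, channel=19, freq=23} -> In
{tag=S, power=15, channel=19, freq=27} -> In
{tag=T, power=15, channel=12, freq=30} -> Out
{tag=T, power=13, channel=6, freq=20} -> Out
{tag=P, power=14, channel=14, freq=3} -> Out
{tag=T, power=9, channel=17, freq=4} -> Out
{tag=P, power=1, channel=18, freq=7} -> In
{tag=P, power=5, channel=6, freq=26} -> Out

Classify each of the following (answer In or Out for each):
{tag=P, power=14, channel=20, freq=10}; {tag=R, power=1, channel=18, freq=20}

Every 'In' example satisfies: freq ≤ 27 AND channel ≥ 18. None of the 'Out' examples do.

In, In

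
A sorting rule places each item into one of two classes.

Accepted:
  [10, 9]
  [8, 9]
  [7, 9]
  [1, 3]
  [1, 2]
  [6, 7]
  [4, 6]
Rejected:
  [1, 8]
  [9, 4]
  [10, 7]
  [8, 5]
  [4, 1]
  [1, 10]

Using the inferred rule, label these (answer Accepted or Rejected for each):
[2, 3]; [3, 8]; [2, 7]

Accepted, Rejected, Rejected

The rule appears to be: |first − second| ≤ 2.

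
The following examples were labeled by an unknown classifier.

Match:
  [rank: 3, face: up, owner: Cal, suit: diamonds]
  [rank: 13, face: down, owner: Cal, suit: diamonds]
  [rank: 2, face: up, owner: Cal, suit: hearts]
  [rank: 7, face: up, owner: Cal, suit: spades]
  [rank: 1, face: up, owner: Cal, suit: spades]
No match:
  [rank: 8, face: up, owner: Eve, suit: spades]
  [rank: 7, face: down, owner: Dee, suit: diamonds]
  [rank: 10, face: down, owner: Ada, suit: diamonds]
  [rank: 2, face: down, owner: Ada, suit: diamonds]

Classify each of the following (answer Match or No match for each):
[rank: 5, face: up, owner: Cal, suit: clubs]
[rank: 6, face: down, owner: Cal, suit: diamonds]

Every 'Match' example satisfies: owner is Cal. None of the 'No match' examples do.
[rank: 5, face: up, owner: Cal, suit: clubs]: owner is Cal, fits → Match. [rank: 6, face: down, owner: Cal, suit: diamonds]: owner is Cal, fits → Match.

Match, Match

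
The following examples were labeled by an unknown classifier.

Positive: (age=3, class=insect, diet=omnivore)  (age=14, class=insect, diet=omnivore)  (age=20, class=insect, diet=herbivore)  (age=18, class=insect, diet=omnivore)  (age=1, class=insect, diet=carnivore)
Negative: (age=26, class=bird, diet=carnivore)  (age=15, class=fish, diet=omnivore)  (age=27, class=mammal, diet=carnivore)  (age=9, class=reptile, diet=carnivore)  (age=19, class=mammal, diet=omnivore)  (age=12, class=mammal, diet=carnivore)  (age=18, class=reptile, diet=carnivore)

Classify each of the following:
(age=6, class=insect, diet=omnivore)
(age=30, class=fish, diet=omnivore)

Positive, Negative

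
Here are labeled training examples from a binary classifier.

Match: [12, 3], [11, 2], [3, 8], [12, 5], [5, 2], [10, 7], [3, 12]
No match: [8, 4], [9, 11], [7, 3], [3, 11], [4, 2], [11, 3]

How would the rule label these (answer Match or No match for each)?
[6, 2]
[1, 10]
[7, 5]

The rule appears to be: sum is odd.
[6, 2] — 6+2 = 8, hence No match. [1, 10] — 1+10 = 11, hence Match. [7, 5] — 7+5 = 12, hence No match.

No match, Match, No match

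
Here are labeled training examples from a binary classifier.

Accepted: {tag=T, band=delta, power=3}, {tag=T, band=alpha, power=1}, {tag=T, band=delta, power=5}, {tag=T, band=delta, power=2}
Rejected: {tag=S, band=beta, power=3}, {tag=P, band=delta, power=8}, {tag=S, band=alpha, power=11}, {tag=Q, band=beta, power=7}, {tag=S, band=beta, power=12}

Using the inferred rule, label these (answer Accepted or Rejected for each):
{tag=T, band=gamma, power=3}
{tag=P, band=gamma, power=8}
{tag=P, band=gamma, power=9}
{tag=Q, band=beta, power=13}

Looking at the examples, the only property every 'Accepted' case has and every 'Rejected' case lacks is: tag is T.

Accepted, Rejected, Rejected, Rejected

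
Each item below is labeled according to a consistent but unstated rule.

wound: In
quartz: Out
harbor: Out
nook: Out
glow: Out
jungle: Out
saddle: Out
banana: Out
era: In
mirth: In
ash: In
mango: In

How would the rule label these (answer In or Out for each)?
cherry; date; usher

Out, Out, In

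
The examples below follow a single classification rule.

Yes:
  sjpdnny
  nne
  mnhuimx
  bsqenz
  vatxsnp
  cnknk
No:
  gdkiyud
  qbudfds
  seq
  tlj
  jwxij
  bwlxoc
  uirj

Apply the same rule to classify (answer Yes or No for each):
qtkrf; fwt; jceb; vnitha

'Yes' ⟺ contains 'n'.

No, No, No, Yes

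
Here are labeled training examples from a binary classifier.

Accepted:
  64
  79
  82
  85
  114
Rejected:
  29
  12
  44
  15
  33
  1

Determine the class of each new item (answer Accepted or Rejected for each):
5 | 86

Rejected, Accepted

The rule appears to be: at least 64.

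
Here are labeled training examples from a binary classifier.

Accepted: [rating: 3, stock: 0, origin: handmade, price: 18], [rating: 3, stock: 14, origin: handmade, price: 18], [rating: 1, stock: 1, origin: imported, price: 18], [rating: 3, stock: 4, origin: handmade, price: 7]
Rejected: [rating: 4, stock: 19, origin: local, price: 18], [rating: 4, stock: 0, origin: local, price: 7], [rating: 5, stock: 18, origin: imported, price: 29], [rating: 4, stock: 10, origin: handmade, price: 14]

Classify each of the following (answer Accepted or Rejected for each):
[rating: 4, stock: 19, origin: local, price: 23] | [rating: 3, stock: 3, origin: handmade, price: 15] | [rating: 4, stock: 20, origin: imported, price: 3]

Rejected, Accepted, Rejected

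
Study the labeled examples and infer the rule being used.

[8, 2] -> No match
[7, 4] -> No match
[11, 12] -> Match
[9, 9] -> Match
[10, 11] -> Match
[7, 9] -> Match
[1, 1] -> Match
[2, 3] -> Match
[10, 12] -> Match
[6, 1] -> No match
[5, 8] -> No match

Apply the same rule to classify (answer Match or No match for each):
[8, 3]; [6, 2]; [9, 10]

All 'Match' examples share one property — |first − second| ≤ 2 — and every 'No match' example lacks it.
[8, 3]: |8−3| = 5, does not satisfy this → No match. [6, 2]: |6−2| = 4, does not satisfy this → No match. [9, 10]: |9−10| = 1, checks out → Match.

No match, No match, Match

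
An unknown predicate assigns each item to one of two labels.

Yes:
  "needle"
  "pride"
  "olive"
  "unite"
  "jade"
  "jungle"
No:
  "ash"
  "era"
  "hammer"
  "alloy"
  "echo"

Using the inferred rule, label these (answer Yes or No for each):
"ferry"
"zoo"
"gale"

No, No, Yes

All 'Yes' examples share one property — ends with 'e' — and every 'No' example lacks it.
No: "ferry", since ends with 'y'. No: "zoo", since ends with 'o'. Yes: "gale", since ends with 'e'.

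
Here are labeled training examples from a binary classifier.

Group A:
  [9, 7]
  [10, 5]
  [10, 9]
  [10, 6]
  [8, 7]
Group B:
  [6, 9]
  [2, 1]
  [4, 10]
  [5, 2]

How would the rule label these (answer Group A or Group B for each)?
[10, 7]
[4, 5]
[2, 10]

Group A, Group B, Group B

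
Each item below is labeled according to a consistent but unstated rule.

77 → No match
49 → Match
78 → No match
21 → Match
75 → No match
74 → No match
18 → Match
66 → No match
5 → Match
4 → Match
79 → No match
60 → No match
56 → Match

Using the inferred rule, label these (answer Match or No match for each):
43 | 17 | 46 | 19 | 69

Match, Match, Match, Match, No match

Rule: at most 56. This holds for each 'Match' example and fails for each 'No match' one.
43: Match (43 ≤ 56).
17: Match (17 ≤ 56).
46: Match (46 ≤ 56).
19: Match (19 ≤ 56).
69: No match (69 > 56).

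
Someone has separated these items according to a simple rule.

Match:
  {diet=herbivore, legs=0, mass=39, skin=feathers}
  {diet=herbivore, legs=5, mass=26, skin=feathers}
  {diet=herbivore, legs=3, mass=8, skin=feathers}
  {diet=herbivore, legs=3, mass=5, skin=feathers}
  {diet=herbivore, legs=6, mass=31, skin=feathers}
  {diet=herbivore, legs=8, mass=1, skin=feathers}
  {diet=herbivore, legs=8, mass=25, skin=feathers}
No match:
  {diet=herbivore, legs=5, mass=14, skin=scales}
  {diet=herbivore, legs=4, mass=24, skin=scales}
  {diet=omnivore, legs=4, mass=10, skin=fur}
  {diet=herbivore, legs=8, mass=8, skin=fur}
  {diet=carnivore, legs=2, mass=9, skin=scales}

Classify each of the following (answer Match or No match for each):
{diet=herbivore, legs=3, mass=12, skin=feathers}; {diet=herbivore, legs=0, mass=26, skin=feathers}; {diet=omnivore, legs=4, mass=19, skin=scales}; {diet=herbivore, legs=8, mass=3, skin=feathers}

The pattern is that an item is 'Match' exactly when: skin is feathers.
{diet=herbivore, legs=3, mass=12, skin=feathers}: Match (skin is feathers). {diet=herbivore, legs=0, mass=26, skin=feathers}: Match (skin is feathers). {diet=omnivore, legs=4, mass=19, skin=scales}: No match (skin is scales). {diet=herbivore, legs=8, mass=3, skin=feathers}: Match (skin is feathers).

Match, Match, No match, Match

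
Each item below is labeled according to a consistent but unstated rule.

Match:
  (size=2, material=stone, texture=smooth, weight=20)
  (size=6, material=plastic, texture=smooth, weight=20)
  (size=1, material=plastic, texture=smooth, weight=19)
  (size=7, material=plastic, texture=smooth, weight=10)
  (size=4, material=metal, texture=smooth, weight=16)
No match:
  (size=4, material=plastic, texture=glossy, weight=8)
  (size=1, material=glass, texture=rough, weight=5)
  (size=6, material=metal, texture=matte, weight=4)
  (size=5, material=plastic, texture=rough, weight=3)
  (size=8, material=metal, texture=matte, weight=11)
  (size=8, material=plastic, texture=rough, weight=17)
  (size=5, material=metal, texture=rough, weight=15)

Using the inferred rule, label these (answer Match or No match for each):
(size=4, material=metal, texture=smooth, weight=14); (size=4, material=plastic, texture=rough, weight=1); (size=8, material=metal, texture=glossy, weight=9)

Every 'Match' example satisfies: texture is smooth. None of the 'No match' examples do.
(size=4, material=metal, texture=smooth, weight=14) — texture is smooth, hence Match. (size=4, material=plastic, texture=rough, weight=1) — texture is rough, hence No match. (size=8, material=metal, texture=glossy, weight=9) — texture is glossy, hence No match.

Match, No match, No match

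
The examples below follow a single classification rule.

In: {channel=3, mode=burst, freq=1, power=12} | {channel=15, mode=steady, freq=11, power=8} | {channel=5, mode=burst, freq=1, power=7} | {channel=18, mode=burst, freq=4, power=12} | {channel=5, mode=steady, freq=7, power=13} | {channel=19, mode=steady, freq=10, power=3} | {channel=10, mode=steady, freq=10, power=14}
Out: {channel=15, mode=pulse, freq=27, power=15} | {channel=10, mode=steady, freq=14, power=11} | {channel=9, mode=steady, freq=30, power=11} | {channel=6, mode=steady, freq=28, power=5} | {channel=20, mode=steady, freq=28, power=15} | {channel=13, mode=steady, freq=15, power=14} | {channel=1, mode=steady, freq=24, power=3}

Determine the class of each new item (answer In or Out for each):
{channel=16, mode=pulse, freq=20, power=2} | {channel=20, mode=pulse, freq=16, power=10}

Rule: freq ≤ 11. This holds for each 'In' example and fails for each 'Out' one.
{channel=16, mode=pulse, freq=20, power=2}: freq = 20, does not pass → Out.
{channel=20, mode=pulse, freq=16, power=10}: freq = 16, does not pass → Out.

Out, Out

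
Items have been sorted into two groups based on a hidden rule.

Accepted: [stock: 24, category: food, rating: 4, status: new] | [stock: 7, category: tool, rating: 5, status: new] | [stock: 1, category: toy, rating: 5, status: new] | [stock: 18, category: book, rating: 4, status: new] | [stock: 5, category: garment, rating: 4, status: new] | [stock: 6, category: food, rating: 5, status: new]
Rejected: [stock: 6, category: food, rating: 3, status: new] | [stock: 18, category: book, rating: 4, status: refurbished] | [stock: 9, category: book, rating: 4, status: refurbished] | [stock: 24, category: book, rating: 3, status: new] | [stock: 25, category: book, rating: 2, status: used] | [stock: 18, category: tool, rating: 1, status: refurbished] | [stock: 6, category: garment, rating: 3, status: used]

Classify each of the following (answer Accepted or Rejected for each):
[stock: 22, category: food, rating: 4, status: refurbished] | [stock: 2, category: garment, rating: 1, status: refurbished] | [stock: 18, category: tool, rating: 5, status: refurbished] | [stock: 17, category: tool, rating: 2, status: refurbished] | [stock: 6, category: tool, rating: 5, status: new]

Rejected, Rejected, Rejected, Rejected, Accepted

The pattern is that an item is 'Accepted' exactly when: status is new AND rating ≥ 4.
[stock: 22, category: food, rating: 4, status: refurbished] — status is refurbished, rating = 4, hence Rejected. [stock: 2, category: garment, rating: 1, status: refurbished] — status is refurbished, rating = 1, hence Rejected. [stock: 18, category: tool, rating: 5, status: refurbished] — status is refurbished, rating = 5, hence Rejected. [stock: 17, category: tool, rating: 2, status: refurbished] — status is refurbished, rating = 2, hence Rejected. [stock: 6, category: tool, rating: 5, status: new] — status is new, rating = 5, hence Accepted.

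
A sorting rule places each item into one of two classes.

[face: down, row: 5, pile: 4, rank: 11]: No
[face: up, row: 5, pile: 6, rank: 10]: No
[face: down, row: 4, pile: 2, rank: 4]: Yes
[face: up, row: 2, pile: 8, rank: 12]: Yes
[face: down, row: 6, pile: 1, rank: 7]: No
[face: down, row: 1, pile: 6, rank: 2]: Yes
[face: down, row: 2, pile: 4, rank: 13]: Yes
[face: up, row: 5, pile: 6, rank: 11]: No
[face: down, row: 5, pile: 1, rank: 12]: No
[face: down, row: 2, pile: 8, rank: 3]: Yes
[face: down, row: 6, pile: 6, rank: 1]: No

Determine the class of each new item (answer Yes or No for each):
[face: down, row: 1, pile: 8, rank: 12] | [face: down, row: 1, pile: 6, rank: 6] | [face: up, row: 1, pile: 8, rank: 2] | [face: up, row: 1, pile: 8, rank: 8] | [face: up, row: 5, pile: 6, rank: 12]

The simplest hypothesis consistent with all the labels is: row ≤ 4.
[face: down, row: 1, pile: 8, rank: 12] → row = 1 → Yes. [face: down, row: 1, pile: 6, rank: 6] → row = 1 → Yes. [face: up, row: 1, pile: 8, rank: 2] → row = 1 → Yes. [face: up, row: 1, pile: 8, rank: 8] → row = 1 → Yes. [face: up, row: 5, pile: 6, rank: 12] → row = 5 → No.

Yes, Yes, Yes, Yes, No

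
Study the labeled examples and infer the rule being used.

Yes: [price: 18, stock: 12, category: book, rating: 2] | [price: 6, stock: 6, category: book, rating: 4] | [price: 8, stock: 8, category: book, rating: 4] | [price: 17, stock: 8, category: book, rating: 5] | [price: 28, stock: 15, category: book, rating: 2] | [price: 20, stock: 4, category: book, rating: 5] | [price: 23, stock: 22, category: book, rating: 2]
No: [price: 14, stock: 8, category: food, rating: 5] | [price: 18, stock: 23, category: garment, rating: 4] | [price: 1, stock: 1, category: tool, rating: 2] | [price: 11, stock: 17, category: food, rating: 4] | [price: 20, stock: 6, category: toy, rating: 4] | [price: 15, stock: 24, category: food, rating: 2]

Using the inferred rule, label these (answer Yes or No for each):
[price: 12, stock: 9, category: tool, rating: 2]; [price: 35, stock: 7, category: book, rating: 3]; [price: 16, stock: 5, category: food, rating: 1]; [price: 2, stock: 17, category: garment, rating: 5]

No, Yes, No, No

A rule that fits every label: category is book — true of each 'Yes' example, false of each 'No' one.
[price: 12, stock: 9, category: tool, rating: 2]: category is tool, does not pass → No.
[price: 35, stock: 7, category: book, rating: 3]: category is book, matches → Yes.
[price: 16, stock: 5, category: food, rating: 1]: category is food, does not pass → No.
[price: 2, stock: 17, category: garment, rating: 5]: category is garment, does not pass → No.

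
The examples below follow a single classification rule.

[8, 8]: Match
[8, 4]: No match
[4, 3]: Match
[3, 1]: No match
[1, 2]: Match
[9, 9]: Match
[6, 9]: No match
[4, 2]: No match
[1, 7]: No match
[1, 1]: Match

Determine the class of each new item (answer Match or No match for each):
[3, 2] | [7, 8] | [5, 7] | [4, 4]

Match, Match, No match, Match

The classifier is using: |first − second| ≤ 1.
[3, 2] → |3−2| = 1 → Match. [7, 8] → |7−8| = 1 → Match. [5, 7] → |5−7| = 2 → No match. [4, 4] → |4−4| = 0 → Match.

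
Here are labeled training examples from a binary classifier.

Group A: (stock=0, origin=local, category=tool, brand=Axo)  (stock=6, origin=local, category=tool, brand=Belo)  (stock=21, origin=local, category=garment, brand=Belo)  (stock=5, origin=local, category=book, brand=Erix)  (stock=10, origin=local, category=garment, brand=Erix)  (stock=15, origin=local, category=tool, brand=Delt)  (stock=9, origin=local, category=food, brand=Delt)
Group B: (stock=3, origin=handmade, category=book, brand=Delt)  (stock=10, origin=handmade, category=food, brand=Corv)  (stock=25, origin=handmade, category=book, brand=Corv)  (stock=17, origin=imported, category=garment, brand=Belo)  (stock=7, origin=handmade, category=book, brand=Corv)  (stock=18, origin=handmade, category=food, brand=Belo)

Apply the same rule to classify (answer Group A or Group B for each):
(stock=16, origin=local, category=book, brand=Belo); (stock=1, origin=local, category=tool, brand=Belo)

A rule that fits every label: origin is local — true of each 'Group A' example, false of each 'Group B' one.
Group A: (stock=16, origin=local, category=book, brand=Belo), since origin is local. Group A: (stock=1, origin=local, category=tool, brand=Belo), since origin is local.

Group A, Group A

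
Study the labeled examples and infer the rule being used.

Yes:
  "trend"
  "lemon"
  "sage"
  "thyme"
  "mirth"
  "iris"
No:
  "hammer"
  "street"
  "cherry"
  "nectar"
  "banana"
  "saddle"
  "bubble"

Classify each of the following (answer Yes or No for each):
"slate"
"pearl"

A rule that fits every label: length ≤ 5 — true of each 'Yes' example, false of each 'No' one.

Yes, Yes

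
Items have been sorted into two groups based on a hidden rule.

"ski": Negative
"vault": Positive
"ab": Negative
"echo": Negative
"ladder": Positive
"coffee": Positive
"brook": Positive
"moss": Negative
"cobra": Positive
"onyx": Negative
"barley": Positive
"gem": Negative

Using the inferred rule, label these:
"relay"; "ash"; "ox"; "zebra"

The pattern is that an item is 'Positive' exactly when: length ≥ 5.

Positive, Negative, Negative, Positive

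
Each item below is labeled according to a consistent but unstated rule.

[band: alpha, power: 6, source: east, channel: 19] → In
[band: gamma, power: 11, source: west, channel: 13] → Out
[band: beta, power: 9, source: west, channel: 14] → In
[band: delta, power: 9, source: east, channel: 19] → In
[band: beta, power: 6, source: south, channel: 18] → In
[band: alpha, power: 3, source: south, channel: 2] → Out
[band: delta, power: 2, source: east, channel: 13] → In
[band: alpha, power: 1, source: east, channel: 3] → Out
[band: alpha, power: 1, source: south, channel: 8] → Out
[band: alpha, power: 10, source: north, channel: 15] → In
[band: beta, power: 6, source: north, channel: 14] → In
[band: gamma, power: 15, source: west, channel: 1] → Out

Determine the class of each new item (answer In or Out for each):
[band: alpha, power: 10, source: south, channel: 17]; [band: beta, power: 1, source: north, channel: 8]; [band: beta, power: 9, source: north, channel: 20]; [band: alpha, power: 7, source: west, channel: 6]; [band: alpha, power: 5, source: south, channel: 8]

In, Out, In, Out, Out

The common property of the 'In' items is: power ≤ 10 AND channel ≥ 13. No 'Out' item has it.
[band: alpha, power: 10, source: south, channel: 17]: power = 10, channel = 17, qualifies → In. [band: beta, power: 1, source: north, channel: 8]: power = 1, channel = 8, fails this test → Out. [band: beta, power: 9, source: north, channel: 20]: power = 9, channel = 20, qualifies → In. [band: alpha, power: 7, source: west, channel: 6]: power = 7, channel = 6, fails this test → Out. [band: alpha, power: 5, source: south, channel: 8]: power = 5, channel = 8, fails this test → Out.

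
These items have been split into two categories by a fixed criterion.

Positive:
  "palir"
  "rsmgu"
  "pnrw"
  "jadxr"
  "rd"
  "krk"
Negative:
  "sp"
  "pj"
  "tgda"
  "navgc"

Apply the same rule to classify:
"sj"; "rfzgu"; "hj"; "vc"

A rule that fits every label: contains 'r' — true of each 'Positive' example, false of each 'Negative' one.

Negative, Positive, Negative, Negative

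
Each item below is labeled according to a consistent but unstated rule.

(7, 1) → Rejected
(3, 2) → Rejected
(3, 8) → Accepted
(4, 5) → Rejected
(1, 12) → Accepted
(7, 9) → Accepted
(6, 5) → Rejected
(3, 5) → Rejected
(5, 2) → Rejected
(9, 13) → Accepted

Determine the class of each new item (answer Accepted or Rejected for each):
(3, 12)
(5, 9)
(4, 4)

Accepted, Accepted, Rejected

One predicate separates the groups cleanly: second ≥ 6.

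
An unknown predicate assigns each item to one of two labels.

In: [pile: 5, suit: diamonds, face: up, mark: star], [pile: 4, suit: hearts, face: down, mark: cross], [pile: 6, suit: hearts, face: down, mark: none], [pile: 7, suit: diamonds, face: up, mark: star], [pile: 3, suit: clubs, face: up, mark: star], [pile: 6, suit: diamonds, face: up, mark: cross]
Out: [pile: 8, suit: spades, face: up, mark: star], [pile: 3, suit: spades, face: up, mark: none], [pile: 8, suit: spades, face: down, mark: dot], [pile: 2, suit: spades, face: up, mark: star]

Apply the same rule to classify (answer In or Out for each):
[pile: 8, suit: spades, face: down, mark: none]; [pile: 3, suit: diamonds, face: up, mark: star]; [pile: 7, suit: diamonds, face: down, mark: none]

The classifier is using: suit is not spades.
[pile: 8, suit: spades, face: down, mark: none] → suit is spades → Out.
[pile: 3, suit: diamonds, face: up, mark: star] → suit is diamonds → In.
[pile: 7, suit: diamonds, face: down, mark: none] → suit is diamonds → In.

Out, In, In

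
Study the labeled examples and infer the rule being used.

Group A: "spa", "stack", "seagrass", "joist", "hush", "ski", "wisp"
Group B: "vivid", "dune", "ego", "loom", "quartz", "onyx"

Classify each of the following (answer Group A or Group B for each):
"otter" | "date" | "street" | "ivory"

A rule that fits every label: contains 's' — true of each 'Group A' example, false of each 'Group B' one.
"otter": Group B (no 's').
"date": Group B (no 's').
"street": Group A (has 's').
"ivory": Group B (no 's').

Group B, Group B, Group A, Group B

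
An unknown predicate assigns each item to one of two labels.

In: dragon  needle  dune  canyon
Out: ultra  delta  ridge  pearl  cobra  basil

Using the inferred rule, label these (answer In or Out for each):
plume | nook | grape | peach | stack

Out, In, Out, Out, Out

The common property of the 'In' items is: even length. No 'Out' item has it.
plume: Out (length 5). nook: In (length 4). grape: Out (length 5). peach: Out (length 5). stack: Out (length 5).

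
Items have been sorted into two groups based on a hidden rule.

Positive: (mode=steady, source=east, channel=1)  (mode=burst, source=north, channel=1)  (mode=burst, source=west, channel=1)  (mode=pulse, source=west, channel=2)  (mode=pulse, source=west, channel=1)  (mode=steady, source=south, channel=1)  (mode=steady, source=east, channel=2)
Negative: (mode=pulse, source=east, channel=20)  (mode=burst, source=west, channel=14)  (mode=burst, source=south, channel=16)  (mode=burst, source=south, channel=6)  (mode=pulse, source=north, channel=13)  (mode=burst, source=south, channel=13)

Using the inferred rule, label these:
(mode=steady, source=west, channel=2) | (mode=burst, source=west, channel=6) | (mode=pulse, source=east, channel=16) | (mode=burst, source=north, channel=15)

The simplest hypothesis consistent with all the labels is: channel ≤ 2.
(mode=steady, source=west, channel=2): Positive (channel = 2). (mode=burst, source=west, channel=6): Negative (channel = 6). (mode=pulse, source=east, channel=16): Negative (channel = 16). (mode=burst, source=north, channel=15): Negative (channel = 15).

Positive, Negative, Negative, Negative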